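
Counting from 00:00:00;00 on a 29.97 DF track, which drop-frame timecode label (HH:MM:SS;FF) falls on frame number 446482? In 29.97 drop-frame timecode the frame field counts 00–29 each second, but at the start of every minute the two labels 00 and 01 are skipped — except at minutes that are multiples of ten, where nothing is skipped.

Each 10-minute DF block holds 10 × 60 × 30 − 9 × 2 = 17982 frames. 446482 ÷ 17982 → 24 full blocks, remainder 14914.
Within the partial block the first minute is 1800 frames and each further minute 1798, so 8 further minute boundaries passed. Total skipped labels = 18 × 24 + 2 × 8 = 448.
Non-drop label index = 446482 + 448 = 446930; at 30 labels/s that is 04:08:17:20, i.e. DF 04:08:17;20.

04:08:17;20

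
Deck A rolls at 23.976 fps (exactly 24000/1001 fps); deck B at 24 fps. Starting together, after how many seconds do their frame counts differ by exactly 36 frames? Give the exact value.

1501.5 seconds

The gap grows by |24 − 24000/1001| = 24/1001 frames per second.
Time for a 36-frame gap: 36 ÷ (24/1001) = 1501.5 s.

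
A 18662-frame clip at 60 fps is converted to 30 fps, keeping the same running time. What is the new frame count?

Target frames = source frames × (target rate / source rate) = 18662 × (30)/(60) = 18662 × 1/2 = 9331.

9331 frames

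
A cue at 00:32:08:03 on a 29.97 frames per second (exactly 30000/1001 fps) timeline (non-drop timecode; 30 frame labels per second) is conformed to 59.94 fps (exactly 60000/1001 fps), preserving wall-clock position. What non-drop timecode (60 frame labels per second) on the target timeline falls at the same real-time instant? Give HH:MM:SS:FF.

Source frame index: (0×3600 + 32×60 + 8) × 30 + 3 = 57843.
Real time: 57843 / (30000/1001) = 19300281/10000 s.
Target frame: (19300281/10000) × (60000/1001) = 115686.
At 60 labels/s: frame 115686 → 00:32:08:06.

00:32:08:06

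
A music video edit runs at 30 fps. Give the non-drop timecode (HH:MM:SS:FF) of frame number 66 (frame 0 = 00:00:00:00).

66 ÷ 30 = 2 full seconds, remainder 6 frames.
2 s = 0 h 0 min 2 s.
Timecode: 00:00:02:06.

00:00:02:06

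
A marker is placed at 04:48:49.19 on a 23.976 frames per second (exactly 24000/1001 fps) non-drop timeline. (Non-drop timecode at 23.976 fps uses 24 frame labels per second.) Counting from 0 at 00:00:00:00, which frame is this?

415915

Total seconds to the label: (4 × 3600 + 48 × 60 + 49) = 17329.
Frame index = 17329 × 24 + 19 = 415915.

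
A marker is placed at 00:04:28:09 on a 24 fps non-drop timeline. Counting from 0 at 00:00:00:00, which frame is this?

6441

Total seconds to the label: (0 × 3600 + 4 × 60 + 28) = 268.
Frame index = 268 × 24 + 9 = 6441.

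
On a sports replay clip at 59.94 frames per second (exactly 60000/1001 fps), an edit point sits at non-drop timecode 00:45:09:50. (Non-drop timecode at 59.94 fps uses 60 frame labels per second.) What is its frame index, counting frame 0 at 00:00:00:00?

Total seconds to the label: (0 × 3600 + 45 × 60 + 9) = 2709.
Frame index = 2709 × 60 + 50 = 162590.

frame 162590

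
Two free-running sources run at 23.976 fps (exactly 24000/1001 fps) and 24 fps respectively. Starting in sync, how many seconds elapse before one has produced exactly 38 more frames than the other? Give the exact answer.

The gap grows by |24 − 24000/1001| = 24/1001 frames per second.
Time for a 38-frame gap: 38 ÷ (24/1001) = 19019/12 s.

19019/12 seconds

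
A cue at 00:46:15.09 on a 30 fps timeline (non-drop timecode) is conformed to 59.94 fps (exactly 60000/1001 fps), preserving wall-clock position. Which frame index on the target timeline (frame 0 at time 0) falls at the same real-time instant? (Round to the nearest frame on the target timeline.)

frame 166352

Source frame index: (0×3600 + 46×60 + 15) × 30 + 9 = 83259.
Real time: 83259 / (30) = 27753/10 s.
Target frame: (27753/10) × (60000/1001) = 15138000/91 ≈ 166351.648 → 166352.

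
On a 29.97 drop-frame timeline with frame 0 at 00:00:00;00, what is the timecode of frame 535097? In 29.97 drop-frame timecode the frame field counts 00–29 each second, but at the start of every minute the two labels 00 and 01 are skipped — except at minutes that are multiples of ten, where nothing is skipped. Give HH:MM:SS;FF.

Each 10-minute DF block holds 10 × 60 × 30 − 9 × 2 = 17982 frames. 535097 ÷ 17982 → 29 full blocks, remainder 13619.
Within the partial block the first minute is 1800 frames and each further minute 1798, so 7 further minute boundaries passed. Total skipped labels = 18 × 29 + 2 × 7 = 536.
Non-drop label index = 535097 + 536 = 535633; at 30 labels/s that is 04:57:34:13, i.e. DF 04:57:34;13.

04:57:34;13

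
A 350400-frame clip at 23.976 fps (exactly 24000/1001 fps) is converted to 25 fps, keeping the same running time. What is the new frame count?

365365 frames

Target frames = source frames × (target rate / source rate) = 350400 × (25)/(24000/1001) = 350400 × 1001/960 = 365365.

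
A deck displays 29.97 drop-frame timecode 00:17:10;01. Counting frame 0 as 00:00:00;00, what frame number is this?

As if non-drop at 30 labels/s: (0 × 3600 + 17 × 60 + 10) × 30 + 1 = 30901.
Minute boundaries passed: 17; those not divisible by 10: 17 − 1 = 16; dropped labels = 2 × 16 = 32.
Actual frame index = 30901 − 32 = 30869.

30869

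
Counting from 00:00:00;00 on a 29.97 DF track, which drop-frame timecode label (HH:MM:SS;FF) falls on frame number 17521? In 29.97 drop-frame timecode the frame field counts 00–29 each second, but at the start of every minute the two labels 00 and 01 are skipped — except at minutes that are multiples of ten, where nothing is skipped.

00:09:44;19

Each 10-minute DF block holds 10 × 60 × 30 − 9 × 2 = 17982 frames. 17521 ÷ 17982 → 0 full blocks, remainder 17521.
Within the partial block the first minute is 1800 frames and each further minute 1798, so 9 further minute boundaries passed. Total skipped labels = 18 × 0 + 2 × 9 = 18.
Non-drop label index = 17521 + 18 = 17539; at 30 labels/s that is 00:09:44:19, i.e. DF 00:09:44;19.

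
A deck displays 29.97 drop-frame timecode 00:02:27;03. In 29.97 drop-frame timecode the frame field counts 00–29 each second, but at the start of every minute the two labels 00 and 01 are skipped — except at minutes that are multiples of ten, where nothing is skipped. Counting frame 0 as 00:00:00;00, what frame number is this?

Complete 10-minute blocks: 0, each 17982 frames → 0.
Remaining 2 whole minutes in the current block: 1800 + 1 × 1798 = 3598 frames.
Within the current minute: 27 × 30 + 3 − 2 = 811 (labels ;00/;01 skipped at this minute). Total = 0 + 3598 + 811 = 4409.

4409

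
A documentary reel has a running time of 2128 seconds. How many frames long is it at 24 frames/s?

Frames = 2128 × 24 = 51072.

51072 frames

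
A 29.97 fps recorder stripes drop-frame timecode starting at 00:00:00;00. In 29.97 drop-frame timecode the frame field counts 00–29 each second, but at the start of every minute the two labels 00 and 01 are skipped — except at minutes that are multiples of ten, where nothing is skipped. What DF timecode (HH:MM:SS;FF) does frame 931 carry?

Each 10-minute DF block holds 10 × 60 × 30 − 9 × 2 = 17982 frames. 931 ÷ 17982 → 0 full blocks, remainder 931.
Within the partial block the first minute is 1800 frames and each further minute 1798, so 0 further minute boundaries passed. Total skipped labels = 18 × 0 + 2 × 0 = 0.
Non-drop label index = 931 + 0 = 931; at 30 labels/s that is 00:00:31:01, i.e. DF 00:00:31;01.

00:00:31;01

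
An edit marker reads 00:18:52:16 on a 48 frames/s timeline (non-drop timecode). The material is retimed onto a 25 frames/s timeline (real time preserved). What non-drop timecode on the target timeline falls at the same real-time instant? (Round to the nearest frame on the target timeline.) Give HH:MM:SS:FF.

00:18:52:08

Source frame index: (0×3600 + 18×60 + 52) × 48 + 16 = 54352.
Real time: 54352 / (48) = 3397/3 s.
Target frame: (3397/3) × (25) = 84925/3 ≈ 28308.333 → 28308.
At 25 labels/s: frame 28308 → 00:18:52:08.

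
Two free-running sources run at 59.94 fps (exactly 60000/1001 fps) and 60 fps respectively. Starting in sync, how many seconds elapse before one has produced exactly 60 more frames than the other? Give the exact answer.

The gap grows by |60 − 60000/1001| = 60/1001 frames per second.
Time for a 60-frame gap: 60 ÷ (60/1001) = 1001 s.

1001 seconds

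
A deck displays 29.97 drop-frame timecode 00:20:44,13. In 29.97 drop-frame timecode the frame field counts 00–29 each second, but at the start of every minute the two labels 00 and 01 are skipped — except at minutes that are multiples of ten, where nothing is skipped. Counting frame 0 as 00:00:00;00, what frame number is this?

37297

Complete 10-minute blocks: 2, each 17982 frames → 35964.
Remaining 0 whole minutes in the current block: 0 frames.
Within the current minute: 44 × 30 + 13 = 1333. Total = 35964 + 0 + 1333 = 37297.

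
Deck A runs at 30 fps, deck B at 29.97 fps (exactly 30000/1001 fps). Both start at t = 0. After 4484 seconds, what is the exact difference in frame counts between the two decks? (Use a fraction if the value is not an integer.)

134520/1001 frames

A emits 30 × 4484 = 134520 frames; B emits 30000/1001 × 4484 = 134520000/1001.
Difference = 134520/1001 frames (≈ 134.3856); B is behind A.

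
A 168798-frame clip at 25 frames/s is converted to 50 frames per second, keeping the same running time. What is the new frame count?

Target frames = source frames × (target rate / source rate) = 168798 × (50)/(25) = 168798 × 2 = 337596.

337596 frames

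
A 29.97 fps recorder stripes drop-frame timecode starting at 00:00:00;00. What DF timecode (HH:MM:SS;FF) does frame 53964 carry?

Each 10-minute DF block holds 10 × 60 × 30 − 9 × 2 = 17982 frames. 53964 ÷ 17982 → 3 full blocks, remainder 18.
Within the partial block the first minute is 1800 frames and each further minute 1798, so 0 further minute boundaries passed. Total skipped labels = 18 × 3 + 2 × 0 = 54.
Non-drop label index = 53964 + 54 = 54018; at 30 labels/s that is 00:30:00:18, i.e. DF 00:30:00;18.

00:30:00;18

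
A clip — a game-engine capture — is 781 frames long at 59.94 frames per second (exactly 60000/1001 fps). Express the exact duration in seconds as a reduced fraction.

781781/60000 seconds

Running time = 781 ÷ (60000/1001) = 781 × 1001/60000 = 781781/60000 s.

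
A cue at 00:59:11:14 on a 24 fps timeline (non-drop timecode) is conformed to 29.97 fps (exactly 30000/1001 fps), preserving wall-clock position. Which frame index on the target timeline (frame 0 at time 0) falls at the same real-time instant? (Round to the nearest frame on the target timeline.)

frame 106441

Source frame index: (0×3600 + 59×60 + 11) × 24 + 14 = 85238.
Real time: 85238 / (24) = 42619/12 s.
Target frame: (42619/12) × (30000/1001) = 106547500/1001 ≈ 106441.059 → 106441.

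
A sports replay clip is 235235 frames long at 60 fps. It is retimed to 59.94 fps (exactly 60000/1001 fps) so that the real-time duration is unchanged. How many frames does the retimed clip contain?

Target frames = source frames × (target rate / source rate) = 235235 × (60000/1001)/(60) = 235235 × 1000/1001 = 235000.

235000 frames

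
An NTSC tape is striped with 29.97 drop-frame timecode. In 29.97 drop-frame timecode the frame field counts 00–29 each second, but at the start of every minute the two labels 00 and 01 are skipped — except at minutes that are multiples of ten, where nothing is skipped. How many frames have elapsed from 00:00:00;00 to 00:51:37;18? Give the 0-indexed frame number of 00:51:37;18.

Complete 10-minute blocks: 5, each 17982 frames → 89910.
Remaining 1 whole minute in the current block: 1800 + 0 × 1798 = 1800 frames.
Within the current minute: 37 × 30 + 18 − 2 = 1126 (labels ;00/;01 skipped at this minute). Total = 89910 + 1800 + 1126 = 92836.

92836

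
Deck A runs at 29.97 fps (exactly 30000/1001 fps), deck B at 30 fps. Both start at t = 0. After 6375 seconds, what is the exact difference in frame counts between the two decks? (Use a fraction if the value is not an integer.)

A emits 30000/1001 × 6375 = 191250000/1001 frames; B emits 30 × 6375 = 191250.
Difference = 191250/1001 frames (≈ 191.0589); B is ahead of A.

191250/1001 frames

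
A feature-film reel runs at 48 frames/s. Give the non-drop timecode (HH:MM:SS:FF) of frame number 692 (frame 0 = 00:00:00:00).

692 ÷ 48 = 14 full seconds, remainder 20 frames.
14 s = 0 h 0 min 14 s.
Timecode: 00:00:14:20.

00:00:14:20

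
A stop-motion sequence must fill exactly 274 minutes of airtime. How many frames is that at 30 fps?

274 min = 16440 s.
Frames = 16440 × 30 = 493200.

493200 frames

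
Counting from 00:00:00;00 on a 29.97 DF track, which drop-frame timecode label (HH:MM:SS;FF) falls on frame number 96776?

Ten DF minutes hold 17982 frames, so frame 96776 lies in block 5 (frames 89910–107891) with 6866 frames into that block.
The block's first minute is 1800 frames and the rest 1798 each; 6866 frames reaches minute 3, so 5 × 18 + 3 × 2 = 96 labels have been skipped so far.
Adding those back, label number 96776 + 96 = 96872 at 30 labels/s is 3229 s + 2 f = 0 h 53 min 49 s frame 2, i.e. 00:53:49;02.

00:53:49;02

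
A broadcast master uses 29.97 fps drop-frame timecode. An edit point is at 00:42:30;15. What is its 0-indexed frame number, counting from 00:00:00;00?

Complete 10-minute blocks: 4, each 17982 frames → 71928.
Remaining 2 whole minutes in the current block: 1800 + 1 × 1798 = 3598 frames.
Within the current minute: 30 × 30 + 15 − 2 = 913 (labels ;00/;01 skipped at this minute). Total = 71928 + 3598 + 913 = 76439.

76439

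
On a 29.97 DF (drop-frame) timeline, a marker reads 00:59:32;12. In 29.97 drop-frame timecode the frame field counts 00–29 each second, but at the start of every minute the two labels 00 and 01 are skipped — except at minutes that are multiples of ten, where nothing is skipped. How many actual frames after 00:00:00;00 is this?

Complete 10-minute blocks: 5, each 17982 frames → 89910.
Remaining 9 whole minutes in the current block: 1800 + 8 × 1798 = 16184 frames.
Within the current minute: 32 × 30 + 12 − 2 = 970 (labels ;00/;01 skipped at this minute). Total = 89910 + 16184 + 970 = 107064.

107064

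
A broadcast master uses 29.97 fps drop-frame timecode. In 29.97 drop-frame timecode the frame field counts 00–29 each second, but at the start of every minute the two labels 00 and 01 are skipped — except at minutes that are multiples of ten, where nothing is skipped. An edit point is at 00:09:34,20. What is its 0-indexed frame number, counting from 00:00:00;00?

17222

As if non-drop at 30 labels/s: (0 × 3600 + 9 × 60 + 34) × 30 + 20 = 17240.
Minute boundaries passed: 9; those not divisible by 10: 9 − 0 = 9; dropped labels = 2 × 9 = 18.
Actual frame index = 17240 − 18 = 17222.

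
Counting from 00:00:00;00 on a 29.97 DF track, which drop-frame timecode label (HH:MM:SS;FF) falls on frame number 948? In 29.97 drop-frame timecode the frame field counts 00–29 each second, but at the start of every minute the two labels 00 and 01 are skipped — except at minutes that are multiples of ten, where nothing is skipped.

00:00:31;18

Each 10-minute DF block holds 10 × 60 × 30 − 9 × 2 = 17982 frames. 948 ÷ 17982 → 0 full blocks, remainder 948.
Within the partial block the first minute is 1800 frames and each further minute 1798, so 0 further minute boundaries passed. Total skipped labels = 18 × 0 + 2 × 0 = 0.
Non-drop label index = 948 + 0 = 948; at 30 labels/s that is 00:00:31:18, i.e. DF 00:00:31;18.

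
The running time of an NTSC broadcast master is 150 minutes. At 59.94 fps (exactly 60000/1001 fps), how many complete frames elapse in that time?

539460 frames

150 min = 9000 s.
Frames = 9000 × 60000/1001 = 540000000/1001 ≈ 539460.5395.
Complete frames: 539460.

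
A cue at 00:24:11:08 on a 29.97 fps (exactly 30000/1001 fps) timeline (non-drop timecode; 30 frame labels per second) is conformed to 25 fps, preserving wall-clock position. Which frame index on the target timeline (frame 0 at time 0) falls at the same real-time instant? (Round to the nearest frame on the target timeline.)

Source frame index: (0×3600 + 24×60 + 11) × 30 + 8 = 43538.
Real time: 43538 / (30000/1001) = 21790769/15000 s.
Target frame: (21790769/15000) × (25) = 21790769/600 ≈ 36317.948 → 36318.

frame 36318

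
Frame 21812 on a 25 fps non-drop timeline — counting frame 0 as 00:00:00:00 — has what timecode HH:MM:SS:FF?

21812 ÷ 25 = 872 full seconds, remainder 12 frames.
872 s = 0 h 14 min 32 s.
Timecode: 00:14:32:12.

00:14:32:12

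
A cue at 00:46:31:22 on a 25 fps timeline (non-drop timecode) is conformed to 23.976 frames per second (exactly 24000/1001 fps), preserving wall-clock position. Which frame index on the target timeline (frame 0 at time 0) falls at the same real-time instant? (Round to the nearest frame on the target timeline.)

Source frame index: (0×3600 + 46×60 + 31) × 25 + 22 = 69797.
Real time: 69797 / (25) = 69797/25 s.
Target frame: (69797/25) × (24000/1001) = 736320/11 ≈ 66938.182 → 66938.

frame 66938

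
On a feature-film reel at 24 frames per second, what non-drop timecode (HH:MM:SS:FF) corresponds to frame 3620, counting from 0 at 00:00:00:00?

00:02:30:20

3620 ÷ 24 = 150 full seconds, remainder 20 frames.
150 s = 0 h 2 min 30 s.
Timecode: 00:02:30:20.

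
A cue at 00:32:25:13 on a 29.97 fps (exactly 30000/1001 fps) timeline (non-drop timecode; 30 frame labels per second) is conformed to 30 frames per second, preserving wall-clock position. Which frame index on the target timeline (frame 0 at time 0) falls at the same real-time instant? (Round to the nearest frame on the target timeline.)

Source frame index: (0×3600 + 32×60 + 25) × 30 + 13 = 58363.
Real time: 58363 / (30000/1001) = 58421363/30000 s.
Target frame: (58421363/30000) × (30) = 58421363/1000 ≈ 58421.363 → 58421.

frame 58421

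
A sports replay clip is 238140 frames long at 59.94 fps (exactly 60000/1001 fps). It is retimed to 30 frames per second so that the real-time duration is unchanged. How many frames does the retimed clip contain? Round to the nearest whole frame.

Frames at target rate = 238140 × (30) / (60000/1001) = 11918907/100 ≈ 119189.070.
Nearest whole frame: 119189.

119189 frames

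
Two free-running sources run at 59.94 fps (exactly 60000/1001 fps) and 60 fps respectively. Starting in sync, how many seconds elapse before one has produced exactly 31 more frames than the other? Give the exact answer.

31031/60 seconds

The gap grows by |60 − 60000/1001| = 60/1001 frames per second.
Time for a 31-frame gap: 31 ÷ (60/1001) = 31031/60 s.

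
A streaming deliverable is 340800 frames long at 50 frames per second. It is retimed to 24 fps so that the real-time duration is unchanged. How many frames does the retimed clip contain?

163584 frames

Target frames = source frames × (target rate / source rate) = 340800 × (24)/(50) = 340800 × 12/25 = 163584.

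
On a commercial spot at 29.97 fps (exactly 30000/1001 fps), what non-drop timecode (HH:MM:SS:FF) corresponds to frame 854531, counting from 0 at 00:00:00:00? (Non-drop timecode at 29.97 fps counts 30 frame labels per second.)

854531 ÷ 30 = 28484 full seconds, remainder 11 frames.
28484 s = 7 h 54 min 44 s.
Timecode: 07:54:44:11.

07:54:44:11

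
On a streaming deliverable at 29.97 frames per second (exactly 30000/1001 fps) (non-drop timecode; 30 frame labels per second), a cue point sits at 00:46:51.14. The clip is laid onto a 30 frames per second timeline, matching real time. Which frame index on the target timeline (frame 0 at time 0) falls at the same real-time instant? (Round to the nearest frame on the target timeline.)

Source frame index: (0×3600 + 46×60 + 51) × 30 + 14 = 84344.
Real time: 84344 / (30000/1001) = 10553543/3750 s.
Target frame: (10553543/3750) × (30) = 10553543/125 ≈ 84428.344 → 84428.

frame 84428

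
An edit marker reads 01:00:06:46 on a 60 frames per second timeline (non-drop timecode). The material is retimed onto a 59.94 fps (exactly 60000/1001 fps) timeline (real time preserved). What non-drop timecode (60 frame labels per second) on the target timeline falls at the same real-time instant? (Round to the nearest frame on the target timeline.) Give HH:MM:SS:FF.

Source frame index: (1×3600 + 0×60 + 6) × 60 + 46 = 216406.
Real time: 216406 / (60) = 108203/30 s.
Target frame: (108203/30) × (60000/1001) = 216406000/1001 ≈ 216189.810 → 216190.
At 60 labels/s: frame 216190 → 01:00:03:10.

01:00:03:10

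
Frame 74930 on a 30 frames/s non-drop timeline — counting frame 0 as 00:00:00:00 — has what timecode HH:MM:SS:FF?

00:41:37:20

74930 ÷ 30 = 2497 full seconds, remainder 20 frames.
2497 s = 0 h 41 min 37 s.
Timecode: 00:41:37:20.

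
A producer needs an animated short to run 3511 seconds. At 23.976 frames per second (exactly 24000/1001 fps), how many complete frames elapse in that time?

84179 frames

Frames = 3511 × 24000/1001 = 84264000/1001 ≈ 84179.8202.
Complete frames: 84179.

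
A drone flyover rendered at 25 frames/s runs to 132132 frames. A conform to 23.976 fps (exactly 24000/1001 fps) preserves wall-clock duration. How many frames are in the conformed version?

126720 frames

Target frames = source frames × (target rate / source rate) = 132132 × (24000/1001)/(25) = 132132 × 960/1001 = 126720.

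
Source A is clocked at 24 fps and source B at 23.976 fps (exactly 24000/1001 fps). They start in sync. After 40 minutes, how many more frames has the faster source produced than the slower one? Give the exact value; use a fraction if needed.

57600/1001 frames

40 min = 2400 s.
A emits 24 × 2400 = 57600 frames; B emits 24000/1001 × 2400 = 57600000/1001.
Difference = 57600/1001 frames (≈ 57.5425); B is behind A.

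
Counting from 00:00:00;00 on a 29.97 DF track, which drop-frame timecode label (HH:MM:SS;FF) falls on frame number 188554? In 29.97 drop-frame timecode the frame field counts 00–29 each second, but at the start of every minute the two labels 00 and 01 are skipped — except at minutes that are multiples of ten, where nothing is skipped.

Ten DF minutes hold 17982 frames, so frame 188554 lies in block 10 (frames 179820–197801) with 8734 frames into that block.
The block's first minute is 1800 frames and the rest 1798 each; 8734 frames reaches minute 4, so 10 × 18 + 4 × 2 = 188 labels have been skipped so far.
Adding those back, label number 188554 + 188 = 188742 at 30 labels/s is 6291 s + 12 f = 1 h 44 min 51 s frame 12, i.e. 01:44:51;12.

01:44:51;12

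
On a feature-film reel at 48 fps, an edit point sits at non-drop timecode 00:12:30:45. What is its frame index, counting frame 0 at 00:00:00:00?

Total seconds to the label: (0 × 3600 + 12 × 60 + 30) = 750.
Frame index = 750 × 48 + 45 = 36045.

frame 36045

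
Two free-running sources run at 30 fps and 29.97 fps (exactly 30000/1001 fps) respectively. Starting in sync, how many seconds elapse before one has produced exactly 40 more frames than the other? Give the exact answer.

4004/3 seconds

The gap grows by |30000/1001 − 30| = 30/1001 frames per second.
Time for a 40-frame gap: 40 ÷ (30/1001) = 4004/3 s.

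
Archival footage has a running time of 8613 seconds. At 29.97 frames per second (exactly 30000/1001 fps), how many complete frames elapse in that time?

258131 frames

Frames = 8613 × 30000/1001 = 23490000/91 ≈ 258131.8681.
Complete frames: 258131.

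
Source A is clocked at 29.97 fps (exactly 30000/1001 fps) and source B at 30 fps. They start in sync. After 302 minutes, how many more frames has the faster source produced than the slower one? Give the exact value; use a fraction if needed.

543600/1001 frames

302 min = 18120 s.
A emits 30000/1001 × 18120 = 543600000/1001 frames; B emits 30 × 18120 = 543600.
Difference = 543600/1001 frames (≈ 543.0569); B is ahead of A.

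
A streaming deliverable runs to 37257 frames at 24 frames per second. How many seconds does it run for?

Running time = 37257 / (24) = 1552.375 s.

1552.375 seconds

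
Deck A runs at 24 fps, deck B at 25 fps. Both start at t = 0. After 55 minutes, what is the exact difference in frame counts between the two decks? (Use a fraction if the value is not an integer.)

3300 frames

55 min = 3300 s.
A emits 24 × 3300 = 79200 frames; B emits 25 × 3300 = 82500.
Difference = 3300 frames; B is ahead of A.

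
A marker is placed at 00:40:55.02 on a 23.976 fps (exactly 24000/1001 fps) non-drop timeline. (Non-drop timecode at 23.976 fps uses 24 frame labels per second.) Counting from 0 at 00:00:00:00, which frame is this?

Total seconds to the label: (0 × 3600 + 40 × 60 + 55) = 2455.
Frame index = 2455 × 24 + 2 = 58922.

58922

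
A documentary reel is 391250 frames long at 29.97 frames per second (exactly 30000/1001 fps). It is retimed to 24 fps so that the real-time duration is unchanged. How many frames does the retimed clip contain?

Target frames = source frames × (target rate / source rate) = 391250 × (24)/(30000/1001) = 391250 × 1001/1250 = 313313.

313313 frames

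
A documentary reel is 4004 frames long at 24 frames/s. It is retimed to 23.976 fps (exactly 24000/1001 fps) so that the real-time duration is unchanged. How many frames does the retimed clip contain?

Target frames = source frames × (target rate / source rate) = 4004 × (24000/1001)/(24) = 4004 × 1000/1001 = 4000.

4000 frames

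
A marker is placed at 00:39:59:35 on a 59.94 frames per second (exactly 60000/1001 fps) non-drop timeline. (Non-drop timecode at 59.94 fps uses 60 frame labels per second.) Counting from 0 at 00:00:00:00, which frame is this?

Total seconds to the label: (0 × 3600 + 39 × 60 + 59) = 2399.
Frame index = 2399 × 60 + 35 = 143975.

143975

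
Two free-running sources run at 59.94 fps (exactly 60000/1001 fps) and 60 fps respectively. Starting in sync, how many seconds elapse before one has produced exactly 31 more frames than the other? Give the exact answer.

31031/60 seconds

The gap grows by |60 − 60000/1001| = 60/1001 frames per second.
Time for a 31-frame gap: 31 ÷ (60/1001) = 31031/60 s.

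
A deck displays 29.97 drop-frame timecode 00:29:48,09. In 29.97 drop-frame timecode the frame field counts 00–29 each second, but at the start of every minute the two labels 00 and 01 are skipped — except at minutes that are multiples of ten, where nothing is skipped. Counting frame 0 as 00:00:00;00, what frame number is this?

53595

Complete 10-minute blocks: 2, each 17982 frames → 35964.
Remaining 9 whole minutes in the current block: 1800 + 8 × 1798 = 16184 frames.
Within the current minute: 48 × 30 + 9 − 2 = 1447 (labels ;00/;01 skipped at this minute). Total = 35964 + 16184 + 1447 = 53595.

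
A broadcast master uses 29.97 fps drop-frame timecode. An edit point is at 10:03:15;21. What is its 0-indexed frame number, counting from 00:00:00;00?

1084785

Complete 10-minute blocks: 60, each 17982 frames → 1078920.
Remaining 3 whole minutes in the current block: 1800 + 2 × 1798 = 5396 frames.
Within the current minute: 15 × 30 + 21 − 2 = 469 (labels ;00/;01 skipped at this minute). Total = 1078920 + 5396 + 469 = 1084785.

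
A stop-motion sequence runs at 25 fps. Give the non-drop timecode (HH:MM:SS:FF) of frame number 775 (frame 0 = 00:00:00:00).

775 ÷ 25 = 31 full seconds, remainder 0 frames.
31 s = 0 h 0 min 31 s.
Timecode: 00:00:31:00.

00:00:31:00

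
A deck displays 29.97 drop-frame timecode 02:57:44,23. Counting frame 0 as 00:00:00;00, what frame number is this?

Complete 10-minute blocks: 17, each 17982 frames → 305694.
Remaining 7 whole minutes in the current block: 1800 + 6 × 1798 = 12588 frames.
Within the current minute: 44 × 30 + 23 − 2 = 1341 (labels ;00/;01 skipped at this minute). Total = 305694 + 12588 + 1341 = 319623.

319623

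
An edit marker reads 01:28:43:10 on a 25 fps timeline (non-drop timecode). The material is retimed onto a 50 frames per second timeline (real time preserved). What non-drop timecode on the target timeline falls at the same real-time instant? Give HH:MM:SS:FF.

01:28:43:20

Source frame index: (1×3600 + 28×60 + 43) × 25 + 10 = 133085.
Real time: 133085 / (25) = 26617/5 s.
Target frame: (26617/5) × (50) = 266170.
At 50 labels/s: frame 266170 → 01:28:43:20.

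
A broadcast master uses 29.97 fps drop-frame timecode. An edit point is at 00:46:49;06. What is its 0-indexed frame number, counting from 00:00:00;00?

As if non-drop at 30 labels/s: (0 × 3600 + 46 × 60 + 49) × 30 + 6 = 84276.
Minute boundaries passed: 46; those not divisible by 10: 46 − 4 = 42; dropped labels = 2 × 42 = 84.
Actual frame index = 84276 − 84 = 84192.

84192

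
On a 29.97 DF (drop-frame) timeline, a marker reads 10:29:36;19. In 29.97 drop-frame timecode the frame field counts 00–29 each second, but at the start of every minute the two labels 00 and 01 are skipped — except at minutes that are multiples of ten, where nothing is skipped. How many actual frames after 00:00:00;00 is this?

1132165

Complete 10-minute blocks: 62, each 17982 frames → 1114884.
Remaining 9 whole minutes in the current block: 1800 + 8 × 1798 = 16184 frames.
Within the current minute: 36 × 30 + 19 − 2 = 1097 (labels ;00/;01 skipped at this minute). Total = 1114884 + 16184 + 1097 = 1132165.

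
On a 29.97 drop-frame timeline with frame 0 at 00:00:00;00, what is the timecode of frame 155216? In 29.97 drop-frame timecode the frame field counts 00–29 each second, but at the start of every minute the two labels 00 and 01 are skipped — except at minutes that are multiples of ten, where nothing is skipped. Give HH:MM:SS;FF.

Ten DF minutes hold 17982 frames, so frame 155216 lies in block 8 (frames 143856–161837) with 11360 frames into that block.
The block's first minute is 1800 frames and the rest 1798 each; 11360 frames reaches minute 6, so 8 × 18 + 6 × 2 = 156 labels have been skipped so far.
Adding those back, label number 155216 + 156 = 155372 at 30 labels/s is 5179 s + 2 f = 1 h 26 min 19 s frame 2, i.e. 01:26:19;02.

01:26:19;02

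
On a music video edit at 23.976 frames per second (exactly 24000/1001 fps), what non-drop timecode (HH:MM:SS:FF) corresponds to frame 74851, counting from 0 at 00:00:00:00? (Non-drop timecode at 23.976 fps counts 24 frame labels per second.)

74851 ÷ 24 = 3118 full seconds, remainder 19 frames.
3118 s = 0 h 51 min 58 s.
Timecode: 00:51:58:19.

00:51:58:19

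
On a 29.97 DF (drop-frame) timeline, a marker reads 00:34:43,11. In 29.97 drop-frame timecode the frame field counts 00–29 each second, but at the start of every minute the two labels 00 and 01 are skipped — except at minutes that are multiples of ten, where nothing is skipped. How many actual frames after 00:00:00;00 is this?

As if non-drop at 30 labels/s: (0 × 3600 + 34 × 60 + 43) × 30 + 11 = 62501.
Minute boundaries passed: 34; those not divisible by 10: 34 − 3 = 31; dropped labels = 2 × 31 = 62.
Actual frame index = 62501 − 62 = 62439.

62439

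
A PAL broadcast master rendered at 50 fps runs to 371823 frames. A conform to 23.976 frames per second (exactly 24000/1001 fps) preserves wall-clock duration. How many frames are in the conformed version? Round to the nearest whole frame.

Frames at target rate = 371823 × (24000/1001) / (50) = 178475040/1001 ≈ 178296.743.
Nearest whole frame: 178297.

178297 frames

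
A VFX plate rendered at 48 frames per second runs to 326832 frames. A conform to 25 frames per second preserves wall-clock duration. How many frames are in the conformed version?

Target frames = source frames × (target rate / source rate) = 326832 × (25)/(48) = 326832 × 25/48 = 170225.

170225 frames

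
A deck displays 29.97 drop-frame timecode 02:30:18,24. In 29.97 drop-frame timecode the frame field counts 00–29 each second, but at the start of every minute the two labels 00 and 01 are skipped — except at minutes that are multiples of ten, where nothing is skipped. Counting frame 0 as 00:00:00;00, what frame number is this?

As if non-drop at 30 labels/s: (2 × 3600 + 30 × 60 + 18) × 30 + 24 = 270564.
Minute boundaries passed: 150; those not divisible by 10: 150 − 15 = 135; dropped labels = 2 × 135 = 270.
Actual frame index = 270564 − 270 = 270294.

270294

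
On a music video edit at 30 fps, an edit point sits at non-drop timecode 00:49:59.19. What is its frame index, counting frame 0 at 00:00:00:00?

Total seconds to the label: (0 × 3600 + 49 × 60 + 59) = 2999.
Frame index = 2999 × 30 + 19 = 89989.

frame 89989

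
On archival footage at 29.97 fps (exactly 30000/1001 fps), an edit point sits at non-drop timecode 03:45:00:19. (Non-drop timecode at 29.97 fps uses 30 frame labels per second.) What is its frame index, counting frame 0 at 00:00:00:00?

frame 405019

Total seconds to the label: (3 × 3600 + 45 × 60 + 0) = 13500.
Frame index = 13500 × 30 + 19 = 405019.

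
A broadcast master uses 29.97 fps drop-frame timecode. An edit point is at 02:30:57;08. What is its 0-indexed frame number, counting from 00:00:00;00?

As if non-drop at 30 labels/s: (2 × 3600 + 30 × 60 + 57) × 30 + 8 = 271718.
Minute boundaries passed: 150; those not divisible by 10: 150 − 15 = 135; dropped labels = 2 × 135 = 270.
Actual frame index = 271718 − 270 = 271448.

271448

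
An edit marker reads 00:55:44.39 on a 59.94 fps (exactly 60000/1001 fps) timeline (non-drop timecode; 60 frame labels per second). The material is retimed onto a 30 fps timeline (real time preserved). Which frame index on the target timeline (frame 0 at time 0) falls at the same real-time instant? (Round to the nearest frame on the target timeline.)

Source frame index: (0×3600 + 55×60 + 44) × 60 + 39 = 200679.
Real time: 200679 / (60000/1001) = 66959893/20000 s.
Target frame: (66959893/20000) × (30) = 200879679/2000 ≈ 100439.840 → 100440.

frame 100440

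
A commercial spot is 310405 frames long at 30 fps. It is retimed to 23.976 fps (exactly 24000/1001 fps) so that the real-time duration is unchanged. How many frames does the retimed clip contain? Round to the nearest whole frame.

248076 frames

Frames at target rate = 310405 × (24000/1001) / (30) = 248324000/1001 ≈ 248075.924.
Nearest whole frame: 248076.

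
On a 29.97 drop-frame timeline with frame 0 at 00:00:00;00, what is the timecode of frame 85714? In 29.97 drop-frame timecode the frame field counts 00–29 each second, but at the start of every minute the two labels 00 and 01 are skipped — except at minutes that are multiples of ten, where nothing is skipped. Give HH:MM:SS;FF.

Ten DF minutes hold 17982 frames, so frame 85714 lies in block 4 (frames 71928–89909) with 13786 frames into that block.
The block's first minute is 1800 frames and the rest 1798 each; 13786 frames reaches minute 7, so 4 × 18 + 7 × 2 = 86 labels have been skipped so far.
Adding those back, label number 85714 + 86 = 85800 at 30 labels/s is 2860 s + 0 f = 0 h 47 min 40 s frame 0, i.e. 00:47:40;00.

00:47:40;00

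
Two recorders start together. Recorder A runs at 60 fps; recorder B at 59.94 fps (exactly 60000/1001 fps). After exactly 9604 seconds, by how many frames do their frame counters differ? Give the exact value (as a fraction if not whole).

A emits 60 × 9604 = 576240 frames; B emits 60000/1001 × 9604 = 82320000/143.
Difference = 82320/143 frames (≈ 575.6643); B is behind A.

82320/143 frames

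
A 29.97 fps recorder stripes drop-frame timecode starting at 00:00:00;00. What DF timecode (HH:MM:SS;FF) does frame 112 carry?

Ten DF minutes hold 17982 frames, so frame 112 lies in block 0 (frames 0–17981) with 112 frames into that block.
The block's first minute is 1800 frames and the rest 1798 each; 112 frames reaches minute 0, so 0 × 18 + 0 × 2 = 0 labels have been skipped so far.
Adding those back, label number 112 + 0 = 112 at 30 labels/s is 3 s + 22 f = 0 h 0 min 3 s frame 22, i.e. 00:00:03;22.

00:00:03;22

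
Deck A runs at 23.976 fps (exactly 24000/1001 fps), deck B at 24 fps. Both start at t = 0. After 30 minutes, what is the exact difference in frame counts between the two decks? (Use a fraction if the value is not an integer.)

43200/1001 frames

30 min = 1800 s.
A emits 24000/1001 × 1800 = 43200000/1001 frames; B emits 24 × 1800 = 43200.
Difference = 43200/1001 frames (≈ 43.1568); B is ahead of A.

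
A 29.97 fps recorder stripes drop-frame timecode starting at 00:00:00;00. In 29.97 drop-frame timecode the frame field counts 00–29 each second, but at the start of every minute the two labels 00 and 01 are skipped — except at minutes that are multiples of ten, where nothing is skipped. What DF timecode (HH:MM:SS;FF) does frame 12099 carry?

00:06:43;21

Each 10-minute DF block holds 10 × 60 × 30 − 9 × 2 = 17982 frames. 12099 ÷ 17982 → 0 full blocks, remainder 12099.
Within the partial block the first minute is 1800 frames and each further minute 1798, so 6 further minute boundaries passed. Total skipped labels = 18 × 0 + 2 × 6 = 12.
Non-drop label index = 12099 + 12 = 12111; at 30 labels/s that is 00:06:43:21, i.e. DF 00:06:43;21.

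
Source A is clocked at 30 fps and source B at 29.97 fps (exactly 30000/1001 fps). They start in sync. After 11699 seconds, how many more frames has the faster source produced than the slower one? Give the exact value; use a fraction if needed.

350970/1001 frames

A emits 30 × 11699 = 350970 frames; B emits 30000/1001 × 11699 = 350970000/1001.
Difference = 350970/1001 frames (≈ 350.6194); B is behind A.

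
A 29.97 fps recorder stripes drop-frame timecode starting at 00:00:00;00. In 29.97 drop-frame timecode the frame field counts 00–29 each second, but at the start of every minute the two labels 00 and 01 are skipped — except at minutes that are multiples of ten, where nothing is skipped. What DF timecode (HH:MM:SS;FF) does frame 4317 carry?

00:02:24;01

Each 10-minute DF block holds 10 × 60 × 30 − 9 × 2 = 17982 frames. 4317 ÷ 17982 → 0 full blocks, remainder 4317.
Within the partial block the first minute is 1800 frames and each further minute 1798, so 2 further minute boundaries passed. Total skipped labels = 18 × 0 + 2 × 2 = 4.
Non-drop label index = 4317 + 4 = 4321; at 30 labels/s that is 00:02:24:01, i.e. DF 00:02:24;01.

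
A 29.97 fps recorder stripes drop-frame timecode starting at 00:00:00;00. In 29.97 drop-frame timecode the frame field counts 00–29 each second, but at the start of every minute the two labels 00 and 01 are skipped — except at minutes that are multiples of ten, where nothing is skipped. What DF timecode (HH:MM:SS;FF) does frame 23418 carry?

00:13:01;12

Each 10-minute DF block holds 10 × 60 × 30 − 9 × 2 = 17982 frames. 23418 ÷ 17982 → 1 full block, remainder 5436.
Within the partial block the first minute is 1800 frames and each further minute 1798, so 3 further minute boundaries passed. Total skipped labels = 18 × 1 + 2 × 3 = 24.
Non-drop label index = 23418 + 24 = 23442; at 30 labels/s that is 00:13:01:12, i.e. DF 00:13:01;12.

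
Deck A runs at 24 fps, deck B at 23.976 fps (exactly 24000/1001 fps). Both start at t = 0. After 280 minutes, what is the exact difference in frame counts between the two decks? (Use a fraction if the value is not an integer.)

57600/143 frames

280 min = 16800 s.
A emits 24 × 16800 = 403200 frames; B emits 24000/1001 × 16800 = 57600000/143.
Difference = 57600/143 frames (≈ 402.7972); B is behind A.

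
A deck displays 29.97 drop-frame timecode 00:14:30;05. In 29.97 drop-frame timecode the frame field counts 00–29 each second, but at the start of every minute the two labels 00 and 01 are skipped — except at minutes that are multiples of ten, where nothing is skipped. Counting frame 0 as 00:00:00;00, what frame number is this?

26079

As if non-drop at 30 labels/s: (0 × 3600 + 14 × 60 + 30) × 30 + 5 = 26105.
Minute boundaries passed: 14; those not divisible by 10: 14 − 1 = 13; dropped labels = 2 × 13 = 26.
Actual frame index = 26105 − 26 = 26079.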